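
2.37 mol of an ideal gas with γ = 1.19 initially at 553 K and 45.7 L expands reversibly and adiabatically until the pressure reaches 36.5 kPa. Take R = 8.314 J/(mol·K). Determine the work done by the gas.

14800 J

P₁ = nRT₁/V₁ = 2.37×8.314×553/45.7 = 238 kPa.
Adiabatic: T₂/T₁ = (P₂/P₁)^((γ−1)/γ) ⇒ T₂ = 553×(0.153)^0.160 = 410 K; V₂ = 221 L.
ΔU = nCvΔT = 2.37×43.8×(410−553) = -14800 J.
Q = 0 for an adiabatic process, so W = −ΔU = 14800 J.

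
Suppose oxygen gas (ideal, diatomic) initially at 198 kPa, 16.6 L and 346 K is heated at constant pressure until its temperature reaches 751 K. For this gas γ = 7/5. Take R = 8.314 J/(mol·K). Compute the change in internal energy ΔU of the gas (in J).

9620 J

n = P₁V₁/(RT₁) = 198×16.6/(8.314×346) = 1.14 mol.
Isobaric: P stays 198 kPa; V/T = const ⇒ T₂ = 751 K, V₂ = 36.0 L.
For an ideal gas ΔU = nCvΔT with Cv = (5/2)R = 20.8 J/(mol·K).
ΔU = 1.14×20.8×(751−346) = 9620 J.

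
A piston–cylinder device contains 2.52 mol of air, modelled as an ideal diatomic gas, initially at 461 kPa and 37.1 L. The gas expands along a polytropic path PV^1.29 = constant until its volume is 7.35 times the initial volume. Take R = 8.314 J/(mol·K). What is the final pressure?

35.2 kPa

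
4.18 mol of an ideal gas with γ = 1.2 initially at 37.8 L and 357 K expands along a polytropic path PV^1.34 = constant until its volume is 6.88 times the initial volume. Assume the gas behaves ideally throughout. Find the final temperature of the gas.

P₁ = nRT₁/V₁ = 4.18×8.314×357/37.8 = 328 kPa.
Polytropic n=1.34: T₂ = T₁(V₁/V₂)^(n−1) = 357×(0.145)^0.34 = 185 K; P₂ = P₁(V₁/V₂)^n = 24.8 kPa.

185 K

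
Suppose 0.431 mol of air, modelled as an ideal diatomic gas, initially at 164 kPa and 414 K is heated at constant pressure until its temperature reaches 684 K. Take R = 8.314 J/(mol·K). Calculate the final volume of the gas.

14.9 L

V₁ = nRT₁/P₁ = 0.431×8.314×414/164 = 9.05 L.
Isobaric: P stays 164 kPa; V/T = const ⇒ T₂ = 684 K, V₂ = 14.9 L.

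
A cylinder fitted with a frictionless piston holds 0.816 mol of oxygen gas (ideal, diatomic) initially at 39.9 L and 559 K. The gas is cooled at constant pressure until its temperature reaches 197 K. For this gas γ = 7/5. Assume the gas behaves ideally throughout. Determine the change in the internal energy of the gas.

P₁ = nRT₁/V₁ = 0.816×8.314×559/39.9 = 95.0 kPa.
Isobaric: P stays 95.0 kPa; V/T = const ⇒ T₂ = 197 K, V₂ = 14.1 L.
For an ideal gas ΔU = nCvΔT with Cv = (5/2)R = 20.8 J/(mol·K).
ΔU = 0.816×20.8×(197−559) = -6140 J.

-6140 J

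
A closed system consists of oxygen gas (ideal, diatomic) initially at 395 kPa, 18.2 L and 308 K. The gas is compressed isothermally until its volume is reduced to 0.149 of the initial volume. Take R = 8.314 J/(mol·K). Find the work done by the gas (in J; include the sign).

-13700 J

n = P₁V₁/(RT₁) = 395×18.2/(8.314×308) = 2.81 mol.
Isothermal: T stays 308 K; PV = const ⇒ V₂ = 2.71 L, P₂ = 2650 kPa.
W = nRT ln(V₂/V₁) = 2.81×8.314×308×ln(0.149) = -13700 J.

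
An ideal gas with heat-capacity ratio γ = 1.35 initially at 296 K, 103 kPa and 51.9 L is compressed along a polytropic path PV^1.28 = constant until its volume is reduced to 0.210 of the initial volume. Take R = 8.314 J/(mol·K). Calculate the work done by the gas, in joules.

n = P₁V₁/(RT₁) = 103×51.9/(8.314×296) = 2.17 mol.
Polytropic n=1.28: T₂ = T₁(V₁/V₂)^(n−1) = 296×(4.76)^0.28 = 458 K; P₂ = P₁(V₁/V₂)^n = 759 kPa.
W = (P₁V₁−P₂V₂)/(n−1) = (103×51.9−759×10.9)/0.28 = -10500 J.

-10500 J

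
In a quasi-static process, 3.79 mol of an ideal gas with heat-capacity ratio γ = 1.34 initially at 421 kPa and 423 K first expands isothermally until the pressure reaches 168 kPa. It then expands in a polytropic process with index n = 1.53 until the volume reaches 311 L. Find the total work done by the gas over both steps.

25200 J

V₁ = nRT₁/P₁ = 3.79×8.314×423/421 = 31.7 L.
Step 1 — Isothermal: T stays 423 K; PV = const ⇒ V₂ = 79.3 L, P₂ = 168 kPa.
ΔU = 0 (ideal gas, T constant).
W = nRT ln(V₂/V₁) = 3.79×8.314×423×ln(2.51) = 12200 J.
Q = ΔU + W = 12200 J.
State after step 1: P = 168 kPa, V = 79.3 L, T = 423 K.
Step 2 — Polytropic n=1.53: T₂ = T₁(V₁/V₂)^(n−1) = 423×(0.255)^0.53 = 205 K; P₂ = P₁(V₁/V₂)^n = 20.8 kPa.
W = (P₁V₁−P₂V₂)/(n−1) = (168×79.3−20.8×311)/0.53 = 13000 J.
ΔU = nCvΔT = 3.79×24.5×(205−423) = -20200 J.
Q = ΔU + W = -7240 J.
Net over both steps: W = 25200 J, Q = 5000 J, ΔU = -20200 J.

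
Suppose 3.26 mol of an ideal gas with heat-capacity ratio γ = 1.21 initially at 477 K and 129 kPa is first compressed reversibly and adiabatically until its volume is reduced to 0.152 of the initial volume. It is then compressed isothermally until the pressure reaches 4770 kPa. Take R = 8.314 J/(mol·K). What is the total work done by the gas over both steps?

V₁ = nRT₁/P₁ = 3.26×8.314×477/129 = 100 L.
Step 1 — Adiabatic: TV^(γ−1) = const ⇒ T₂ = 477×(6.58)^0.210 = 708 K; PV^γ = const ⇒ P₂ = 1260 kPa.
ΔU = nCvΔT = 3.26×39.6×(708−477) = 29900 J.
Q = 0 for an adiabatic process, so W = −ΔU = -29900 J.
State after step 1: P = 1260 kPa, V = 15.2 L, T = 708 K.
Step 2 — Isothermal: T stays 708 K; PV = const ⇒ V₂ = 4.03 L, P₂ = 4770 kPa.
ΔU = 0 (ideal gas, T constant).
W = nRT ln(V₂/V₁) = 3.26×8.314×708×ln(0.264) = -25600 J.
Q = ΔU + W = -25600 J.
Net over both steps: W = -55400 J, Q = -25600 J, ΔU = 29900 J.

-55400 J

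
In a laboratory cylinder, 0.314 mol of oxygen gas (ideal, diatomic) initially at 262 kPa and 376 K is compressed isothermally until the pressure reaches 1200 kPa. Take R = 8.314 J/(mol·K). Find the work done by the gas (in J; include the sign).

V₁ = nRT₁/P₁ = 0.314×8.314×376/262 = 3.75 L.
Isothermal: T stays 376 K; PV = const ⇒ V₂ = 0.818 L, P₂ = 1200 kPa.
W = nRT ln(V₂/V₁) = 0.314×8.314×376×ln(0.218) = -1490 J.

-1490 J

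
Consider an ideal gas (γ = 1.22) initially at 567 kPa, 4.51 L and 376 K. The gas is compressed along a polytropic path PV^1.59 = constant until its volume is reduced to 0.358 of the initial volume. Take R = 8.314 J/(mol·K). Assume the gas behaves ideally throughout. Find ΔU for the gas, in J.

9680 J

n = P₁V₁/(RT₁) = 567×4.51/(8.314×376) = 0.818 mol.
Polytropic n=1.59: T₂ = T₁(V₁/V₂)^(n−1) = 376×(2.79)^0.59 = 689 K; P₂ = P₁(V₁/V₂)^n = 2900 kPa.
For an ideal gas ΔU = nCvΔT with Cv = R/(γ−1) = 37.8 J/(mol·K).
ΔU = 0.818×37.8×(689−376) = 9680 J.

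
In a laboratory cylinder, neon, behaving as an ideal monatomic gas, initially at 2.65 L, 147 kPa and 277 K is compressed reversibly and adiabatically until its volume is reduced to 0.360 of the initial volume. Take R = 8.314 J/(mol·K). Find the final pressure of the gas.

Adiabatic: TV^(γ−1) = const ⇒ T₂ = 277×(2.78)^0.667 = 547 K; PV^γ = const ⇒ P₂ = 807 kPa.

807 kPa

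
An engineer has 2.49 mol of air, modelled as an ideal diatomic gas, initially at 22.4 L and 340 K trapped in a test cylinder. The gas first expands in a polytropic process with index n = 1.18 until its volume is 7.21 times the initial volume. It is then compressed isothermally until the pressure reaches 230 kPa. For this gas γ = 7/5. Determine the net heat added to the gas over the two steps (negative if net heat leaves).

P₁ = nRT₁/V₁ = 2.49×8.314×340/22.4 = 314 kPa.
Step 1 — Polytropic n=1.18: T₂ = T₁(V₁/V₂)^(n−1) = 340×(0.139)^0.18 = 238 K; P₂ = P₁(V₁/V₂)^n = 30.5 kPa.
W = (P₁V₁−P₂V₂)/(n−1) = (314×22.4−30.5×162)/0.18 = 11700 J.
ΔU = nCvΔT = 2.49×20.8×(238−340) = -5270 J.
Q = ΔU + W = 6440 J.
State after step 1: P = 30.5 kPa, V = 162 L, T = 238 K.
Step 2 — Isothermal: T stays 238 K; PV = const ⇒ V₂ = 21.4 L, P₂ = 230 kPa.
ΔU = 0 (ideal gas, T constant).
W = nRT ln(V₂/V₁) = 2.49×8.314×238×ln(0.133) = -9960 J.
Q = ΔU + W = -9960 J.
Net over both steps: W = 1740 J, Q = -3520 J, ΔU = -5270 J.

-3520 J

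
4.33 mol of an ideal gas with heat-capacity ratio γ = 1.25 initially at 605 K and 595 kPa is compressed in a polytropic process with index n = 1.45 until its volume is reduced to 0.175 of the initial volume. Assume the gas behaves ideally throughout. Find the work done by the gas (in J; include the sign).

-57600 J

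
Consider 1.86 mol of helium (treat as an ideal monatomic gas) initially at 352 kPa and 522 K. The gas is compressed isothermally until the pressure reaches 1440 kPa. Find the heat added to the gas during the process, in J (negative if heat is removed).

-11400 J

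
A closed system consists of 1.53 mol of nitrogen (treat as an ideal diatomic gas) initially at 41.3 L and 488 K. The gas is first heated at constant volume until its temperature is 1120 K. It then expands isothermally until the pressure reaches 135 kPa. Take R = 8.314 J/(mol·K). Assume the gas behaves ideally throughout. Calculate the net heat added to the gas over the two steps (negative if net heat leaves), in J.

P₁ = nRT₁/V₁ = 1.53×8.314×488/41.3 = 150 kPa.
Step 1 — Isochoric: V stays 41.3 L; P/T = const ⇒ T₂ = 1120 K, P₂ = 345 kPa.
W = 0 (no volume change).
ΔU = nCvΔT = 1.53×20.8×(1120−488) = 20100 J.
Q = ΔU = 20100 J.
State after step 1: P = 345 kPa, V = 41.3 L, T = 1120 K.
Step 2 — Isothermal: T stays 1120 K; PV = const ⇒ V₂ = 106 L, P₂ = 135 kPa.
ΔU = 0 (ideal gas, T constant).
W = nRT ln(V₂/V₁) = 1.53×8.314×1120×ln(2.56) = 13400 J.
Q = ΔU + W = 13400 J.
Net over both steps: W = 13400 J, Q = 33500 J, ΔU = 20100 J.

33500 J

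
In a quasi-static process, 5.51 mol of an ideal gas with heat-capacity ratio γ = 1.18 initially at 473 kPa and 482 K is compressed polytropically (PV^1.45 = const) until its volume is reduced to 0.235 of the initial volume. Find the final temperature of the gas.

V₁ = nRT₁/P₁ = 5.51×8.314×482/473 = 46.7 L.
Polytropic n=1.45: T₂ = T₁(V₁/V₂)^(n−1) = 482×(4.26)^0.45 = 925 K; P₂ = P₁(V₁/V₂)^n = 3860 kPa.

925 K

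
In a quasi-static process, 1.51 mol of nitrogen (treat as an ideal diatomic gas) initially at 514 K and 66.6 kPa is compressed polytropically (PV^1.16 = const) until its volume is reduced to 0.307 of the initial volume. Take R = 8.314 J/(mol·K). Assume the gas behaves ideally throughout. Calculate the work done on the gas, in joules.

8390 J

V₁ = nRT₁/P₁ = 1.51×8.314×514/66.6 = 96.9 L.
Polytropic n=1.16: T₂ = T₁(V₁/V₂)^(n−1) = 514×(3.26)^0.16 = 621 K; P₂ = P₁(V₁/V₂)^n = 262 kPa.
W = (P₁V₁−P₂V₂)/(n−1) = (66.6×96.9−262×29.7)/0.16 = -8390 J.
Work done on the gas = −W_by = 8390 J.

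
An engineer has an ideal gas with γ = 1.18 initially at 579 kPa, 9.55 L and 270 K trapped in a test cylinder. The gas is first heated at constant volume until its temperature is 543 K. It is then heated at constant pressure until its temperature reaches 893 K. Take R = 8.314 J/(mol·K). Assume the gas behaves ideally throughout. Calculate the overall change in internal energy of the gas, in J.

n = P₁V₁/(RT₁) = 579×9.55/(8.314×270) = 2.46 mol.
Step 1 — Isochoric: V stays 9.55 L; P/T = const ⇒ T₂ = 543 K, P₂ = 1160 kPa.
W = 0 (no volume change).
ΔU = nCvΔT = 2.46×46.2×(543−270) = 31100 J.
Q = ΔU = 31100 J.
State after step 1: P = 1160 kPa, V = 9.55 L, T = 543 K.
Step 2 — Isobaric: P stays 1160 kPa; V/T = const ⇒ T₂ = 893 K, V₂ = 15.7 L.
W = PΔV = 1160×(15.7−9.55) kPa·L = 7170 J.
ΔU = nCvΔT = 2.46×46.2×(893−543) = 39800 J.
Q = ΔU + W = nCpΔT = 47000 J.
Net over both steps: W = 7170 J, Q = 78000 J, ΔU = 70900 J.

70900 J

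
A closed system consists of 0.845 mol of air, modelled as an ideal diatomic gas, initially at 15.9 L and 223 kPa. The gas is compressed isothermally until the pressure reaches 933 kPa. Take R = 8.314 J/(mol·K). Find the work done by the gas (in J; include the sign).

-5070 J

T₁ = P₁V₁/(nR) = 223×15.9/(0.845×8.314) = 505 K.
Isothermal: T stays 505 K; PV = const ⇒ V₂ = 3.80 L, P₂ = 933 kPa.
W = nRT ln(V₂/V₁) = 0.845×8.314×505×ln(0.239) = -5070 J.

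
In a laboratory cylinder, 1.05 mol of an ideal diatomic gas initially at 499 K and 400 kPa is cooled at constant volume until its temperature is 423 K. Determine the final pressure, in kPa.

339 kPa

V₁ = nRT₁/P₁ = 1.05×8.314×499/400 = 10.9 L.
Isochoric: V stays 10.9 L; P/T = const ⇒ T₂ = 423 K, P₂ = 339 kPa.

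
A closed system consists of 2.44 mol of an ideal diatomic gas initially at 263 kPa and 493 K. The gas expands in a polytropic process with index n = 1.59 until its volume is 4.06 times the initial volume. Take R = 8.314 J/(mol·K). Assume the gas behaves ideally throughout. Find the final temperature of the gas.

V₁ = nRT₁/P₁ = 2.44×8.314×493/263 = 38.0 L.
Polytropic n=1.59: T₂ = T₁(V₁/V₂)^(n−1) = 493×(0.246)^0.59 = 216 K; P₂ = P₁(V₁/V₂)^n = 28.3 kPa.

216 K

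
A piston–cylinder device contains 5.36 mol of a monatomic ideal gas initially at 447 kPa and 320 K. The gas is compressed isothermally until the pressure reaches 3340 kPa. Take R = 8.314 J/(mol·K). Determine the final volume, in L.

4.27 L

V₁ = nRT₁/P₁ = 5.36×8.314×320/447 = 31.9 L.
Isothermal: T stays 320 K; PV = const ⇒ V₂ = 4.27 L, P₂ = 3340 kPa.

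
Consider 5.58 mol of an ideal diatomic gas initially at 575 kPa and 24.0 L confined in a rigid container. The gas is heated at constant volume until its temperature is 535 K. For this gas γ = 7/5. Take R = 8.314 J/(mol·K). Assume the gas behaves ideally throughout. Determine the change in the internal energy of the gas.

T₁ = P₁V₁/(nR) = 575×24.0/(5.58×8.314) = 297 K.
Isochoric: V stays 24.0 L; P/T = const ⇒ T₂ = 535 K, P₂ = 1030 kPa.
For an ideal gas ΔU = nCvΔT with Cv = (5/2)R = 20.8 J/(mol·K).
ΔU = 5.58×20.8×(535−297) = 27500 J.

27500 J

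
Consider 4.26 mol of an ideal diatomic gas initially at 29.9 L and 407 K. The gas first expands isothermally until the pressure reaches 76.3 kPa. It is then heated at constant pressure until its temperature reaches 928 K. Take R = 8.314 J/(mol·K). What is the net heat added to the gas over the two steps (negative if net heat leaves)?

91200 J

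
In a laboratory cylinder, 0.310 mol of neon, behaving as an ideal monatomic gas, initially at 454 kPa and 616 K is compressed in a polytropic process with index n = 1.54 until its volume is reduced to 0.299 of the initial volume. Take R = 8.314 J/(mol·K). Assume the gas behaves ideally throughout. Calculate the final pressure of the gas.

2910 kPa

V₁ = nRT₁/P₁ = 0.310×8.314×616/454 = 3.50 L.
Polytropic n=1.54: T₂ = T₁(V₁/V₂)^(n−1) = 616×(3.34)^0.54 = 1180 K; P₂ = P₁(V₁/V₂)^n = 2910 kPa.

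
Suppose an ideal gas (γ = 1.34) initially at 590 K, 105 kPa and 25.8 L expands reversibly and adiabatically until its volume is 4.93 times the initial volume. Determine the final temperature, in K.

343 K

Adiabatic: TV^(γ−1) = const ⇒ T₂ = 590×(0.203)^0.340 = 343 K; PV^γ = const ⇒ P₂ = 12.4 kPa.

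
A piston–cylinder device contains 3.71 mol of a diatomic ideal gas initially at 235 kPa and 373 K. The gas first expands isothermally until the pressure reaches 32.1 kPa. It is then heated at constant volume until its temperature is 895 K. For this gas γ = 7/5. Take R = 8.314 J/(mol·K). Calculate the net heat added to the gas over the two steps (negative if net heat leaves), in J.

V₁ = nRT₁/P₁ = 3.71×8.314×373/235 = 49.0 L.
Step 1 — Isothermal: T stays 373 K; PV = const ⇒ V₂ = 358 L, P₂ = 32.1 kPa.
ΔU = 0 (ideal gas, T constant).
W = nRT ln(V₂/V₁) = 3.71×8.314×373×ln(7.32) = 22900 J.
Q = ΔU + W = 22900 J.
State after step 1: P = 32.1 kPa, V = 358 L, T = 373 K.
Step 2 — Isochoric: V stays 358 L; P/T = const ⇒ T₂ = 895 K, P₂ = 77.0 kPa.
W = 0 (no volume change).
ΔU = nCvΔT = 3.71×20.8×(895−373) = 40300 J.
Q = ΔU = 40300 J.
Net over both steps: W = 22900 J, Q = 63200 J, ΔU = 40300 J.

63200 J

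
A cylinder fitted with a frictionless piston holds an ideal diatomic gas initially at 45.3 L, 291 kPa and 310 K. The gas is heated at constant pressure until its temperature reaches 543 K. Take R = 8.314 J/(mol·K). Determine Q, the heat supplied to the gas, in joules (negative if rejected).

34700 J

n = P₁V₁/(RT₁) = 291×45.3/(8.314×310) = 5.11 mol.
Isobaric: P stays 291 kPa; V/T = const ⇒ T₂ = 543 K, V₂ = 79.3 L.
W = PΔV = 291×(79.3−45.3) kPa·L = 9910 J.
ΔU = nCvΔT = 5.11×20.8×(543−310) = 24800 J.
Q = ΔU + W = nCpΔT = 34700 J.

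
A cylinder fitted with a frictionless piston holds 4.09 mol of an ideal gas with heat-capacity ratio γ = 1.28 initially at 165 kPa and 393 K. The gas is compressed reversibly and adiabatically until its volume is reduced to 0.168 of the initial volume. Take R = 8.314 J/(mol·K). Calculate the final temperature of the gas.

648 K

V₁ = nRT₁/P₁ = 4.09×8.314×393/165 = 81.0 L.
Adiabatic: TV^(γ−1) = const ⇒ T₂ = 393×(5.95)^0.280 = 648 K; PV^γ = const ⇒ P₂ = 1620 kPa.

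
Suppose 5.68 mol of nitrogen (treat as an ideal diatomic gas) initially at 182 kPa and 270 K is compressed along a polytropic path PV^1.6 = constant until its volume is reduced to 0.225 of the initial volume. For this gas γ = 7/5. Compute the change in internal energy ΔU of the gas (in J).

46100 J

V₁ = nRT₁/P₁ = 5.68×8.314×270/182 = 70.1 L.
Polytropic n=1.6: T₂ = T₁(V₁/V₂)^(n−1) = 270×(4.44)^0.60 = 661 K; P₂ = P₁(V₁/V₂)^n = 1980 kPa.
For an ideal gas ΔU = nCvΔT with Cv = (5/2)R = 20.8 J/(mol·K).
ΔU = 5.68×20.8×(661−270) = 46100 J.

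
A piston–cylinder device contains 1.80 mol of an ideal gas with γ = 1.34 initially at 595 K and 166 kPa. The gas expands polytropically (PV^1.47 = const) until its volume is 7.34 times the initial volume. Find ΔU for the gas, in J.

-15900 J

V₁ = nRT₁/P₁ = 1.80×8.314×595/166 = 53.6 L.
Polytropic n=1.47: T₂ = T₁(V₁/V₂)^(n−1) = 595×(0.136)^0.47 = 233 K; P₂ = P₁(V₁/V₂)^n = 8.86 kPa.
For an ideal gas ΔU = nCvΔT with Cv = R/(γ−1) = 24.5 J/(mol·K).
ΔU = 1.80×24.5×(233−595) = -15900 J.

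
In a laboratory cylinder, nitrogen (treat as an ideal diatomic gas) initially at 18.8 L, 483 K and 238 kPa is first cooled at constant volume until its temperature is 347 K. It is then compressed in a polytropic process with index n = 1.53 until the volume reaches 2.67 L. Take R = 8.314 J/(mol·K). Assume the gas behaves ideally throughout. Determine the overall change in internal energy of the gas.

11400 J

n = P₁V₁/(RT₁) = 238×18.8/(8.314×483) = 1.11 mol.
Step 1 — Isochoric: V stays 18.8 L; P/T = const ⇒ T₂ = 347 K, P₂ = 171 kPa.
W = 0 (no volume change).
ΔU = nCvΔT = 1.11×20.8×(347−483) = -3150 J.
Q = ΔU = -3150 J.
State after step 1: P = 171 kPa, V = 18.8 L, T = 347 K.
Step 2 — Polytropic n=1.53: T₂ = T₁(V₁/V₂)^(n−1) = 347×(7.04)^0.53 = 976 K; P₂ = P₁(V₁/V₂)^n = 3390 kPa.
W = (P₁V₁−P₂V₂)/(n−1) = (171×18.8−3390×2.67)/0.53 = -11000 J.
ΔU = nCvΔT = 1.11×20.8×(976−347) = 14600 J.
Q = ΔU + W = 3570 J.
Net over both steps: W = -11000 J, Q = 425 J, ΔU = 11400 J.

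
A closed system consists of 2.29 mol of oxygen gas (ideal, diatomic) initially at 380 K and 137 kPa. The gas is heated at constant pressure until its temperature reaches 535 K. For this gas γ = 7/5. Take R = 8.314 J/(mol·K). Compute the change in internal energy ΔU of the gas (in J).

7380 J

V₁ = nRT₁/P₁ = 2.29×8.314×380/137 = 52.8 L.
Isobaric: P stays 137 kPa; V/T = const ⇒ T₂ = 535 K, V₂ = 74.3 L.
For an ideal gas ΔU = nCvΔT with Cv = (5/2)R = 20.8 J/(mol·K).
ΔU = 2.29×20.8×(535−380) = 7380 J.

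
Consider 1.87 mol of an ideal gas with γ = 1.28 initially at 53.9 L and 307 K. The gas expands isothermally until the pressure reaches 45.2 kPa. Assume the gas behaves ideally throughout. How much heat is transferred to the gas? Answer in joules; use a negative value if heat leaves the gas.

P₁ = nRT₁/V₁ = 1.87×8.314×307/53.9 = 88.6 kPa.
Isothermal: T stays 307 K; PV = const ⇒ V₂ = 106 L, P₂ = 45.2 kPa.
ΔU = 0 (ideal gas, T constant).
W = nRT ln(V₂/V₁) = 1.87×8.314×307×ln(1.96) = 3210 J.
Q = ΔU + W = 3210 J.

3210 J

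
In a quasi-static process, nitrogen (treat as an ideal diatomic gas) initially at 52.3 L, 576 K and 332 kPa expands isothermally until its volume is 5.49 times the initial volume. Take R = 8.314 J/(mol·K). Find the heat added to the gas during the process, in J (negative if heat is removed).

n = P₁V₁/(RT₁) = 332×52.3/(8.314×576) = 3.63 mol.
Isothermal: T stays 576 K; PV = const ⇒ V₂ = 287 L, P₂ = 60.5 kPa.
ΔU = 0 (ideal gas, T constant).
W = nRT ln(V₂/V₁) = 3.63×8.314×576×ln(5.49) = 29600 J.
Q = ΔU + W = 29600 J.

29600 J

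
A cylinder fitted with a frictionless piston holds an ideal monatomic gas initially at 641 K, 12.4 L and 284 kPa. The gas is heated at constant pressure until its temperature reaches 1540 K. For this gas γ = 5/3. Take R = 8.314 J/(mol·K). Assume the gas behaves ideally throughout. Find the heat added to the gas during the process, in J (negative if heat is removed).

n = P₁V₁/(RT₁) = 284×12.4/(8.314×641) = 0.661 mol.
Isobaric: P stays 284 kPa; V/T = const ⇒ T₂ = 1540 K, V₂ = 29.8 L.
W = PΔV = 284×(29.8−12.4) kPa·L = 4940 J.
ΔU = nCvΔT = 0.661×12.5×(1540−641) = 7410 J.
Q = ΔU + W = nCpΔT = 12300 J.

12300 J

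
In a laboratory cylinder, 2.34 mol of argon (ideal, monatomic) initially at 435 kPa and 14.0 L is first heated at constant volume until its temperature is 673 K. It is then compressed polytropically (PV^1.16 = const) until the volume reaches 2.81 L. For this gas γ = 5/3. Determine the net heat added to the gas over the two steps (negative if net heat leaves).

-7720 J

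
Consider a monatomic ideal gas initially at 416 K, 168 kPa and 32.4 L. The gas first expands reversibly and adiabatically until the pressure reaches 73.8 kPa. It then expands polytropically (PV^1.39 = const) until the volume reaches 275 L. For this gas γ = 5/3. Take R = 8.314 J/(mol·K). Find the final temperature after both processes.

158 K

n = P₁V₁/(RT₁) = 168×32.4/(8.314×416) = 1.57 mol.
Step 1 — Adiabatic: T₂/T₁ = (P₂/P₁)^((γ−1)/γ) ⇒ T₂ = 416×(0.439)^0.400 = 299 K; V₂ = 53.1 L.
ΔU = nCvΔT = 1.57×12.5×(299−416) = -2290 J.
Q = 0 for an adiabatic process, so W = −ΔU = 2290 J.
State after step 1: P = 73.8 kPa, V = 53.1 L, T = 299 K.
Step 2 — Polytropic n=1.39: T₂ = T₁(V₁/V₂)^(n−1) = 299×(0.193)^0.39 = 158 K; P₂ = P₁(V₁/V₂)^n = 7.50 kPa.
W = (P₁V₁−P₂V₂)/(n−1) = (73.8×53.1−7.50×275)/0.39 = 4760 J.
ΔU = nCvΔT = 1.57×12.5×(158−299) = -2780 J.
Q = ΔU + W = 1970 J.
Net over both steps: W = 7050 J, Q = 1970 J, ΔU = -5070 J.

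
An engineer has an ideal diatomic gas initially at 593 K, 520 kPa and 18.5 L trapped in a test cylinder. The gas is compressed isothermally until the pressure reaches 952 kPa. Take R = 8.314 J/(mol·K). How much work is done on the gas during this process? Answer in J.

n = P₁V₁/(RT₁) = 520×18.5/(8.314×593) = 1.95 mol.
Isothermal: T stays 593 K; PV = const ⇒ V₂ = 10.1 L, P₂ = 952 kPa.
W = nRT ln(V₂/V₁) = 1.95×8.314×593×ln(0.546) = -5820 J.
Work done on the gas = −W_by = 5820 J.

5820 J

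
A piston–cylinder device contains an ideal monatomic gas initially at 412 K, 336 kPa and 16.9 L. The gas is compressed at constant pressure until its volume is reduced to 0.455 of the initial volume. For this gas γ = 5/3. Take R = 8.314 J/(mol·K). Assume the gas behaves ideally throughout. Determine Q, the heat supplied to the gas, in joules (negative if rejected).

-7740 J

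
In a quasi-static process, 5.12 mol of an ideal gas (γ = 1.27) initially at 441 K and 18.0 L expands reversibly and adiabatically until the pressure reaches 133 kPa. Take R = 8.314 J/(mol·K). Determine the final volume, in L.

91.1 L

P₁ = nRT₁/V₁ = 5.12×8.314×441/18.0 = 1040 kPa.
Adiabatic: T₂/T₁ = (P₂/P₁)^((γ−1)/γ) ⇒ T₂ = 441×(0.128)^0.213 = 285 K; V₂ = 91.1 L.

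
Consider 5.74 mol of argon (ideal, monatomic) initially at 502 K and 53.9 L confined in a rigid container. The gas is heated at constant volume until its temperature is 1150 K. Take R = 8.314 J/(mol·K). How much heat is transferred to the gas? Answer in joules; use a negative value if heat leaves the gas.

P₁ = nRT₁/V₁ = 5.74×8.314×502/53.9 = 444 kPa.
Isochoric: V stays 53.9 L; P/T = const ⇒ T₂ = 1150 K, P₂ = 1020 kPa.
W = 0 (no volume change).
ΔU = nCvΔT = 5.74×12.5×(1150−502) = 46400 J.
Q = ΔU = 46400 J.

46400 J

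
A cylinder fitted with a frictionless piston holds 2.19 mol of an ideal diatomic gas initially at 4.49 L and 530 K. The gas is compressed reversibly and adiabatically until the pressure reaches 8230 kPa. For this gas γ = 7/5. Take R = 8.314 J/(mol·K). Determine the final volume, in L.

P₁ = nRT₁/V₁ = 2.19×8.314×530/4.49 = 2150 kPa.
Adiabatic: T₂/T₁ = (P₂/P₁)^((γ−1)/γ) ⇒ T₂ = 530×(3.83)^0.286 = 778 K; V₂ = 1.72 L.

1.72 L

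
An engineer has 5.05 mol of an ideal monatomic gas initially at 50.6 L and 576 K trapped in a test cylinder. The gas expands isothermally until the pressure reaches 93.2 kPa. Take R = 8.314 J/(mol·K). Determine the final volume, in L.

259 L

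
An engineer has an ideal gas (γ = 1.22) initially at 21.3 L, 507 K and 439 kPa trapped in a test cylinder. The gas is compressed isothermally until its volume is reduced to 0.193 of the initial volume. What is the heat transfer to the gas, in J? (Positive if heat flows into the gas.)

-15400 J

n = P₁V₁/(RT₁) = 439×21.3/(8.314×507) = 2.22 mol.
Isothermal: T stays 507 K; PV = const ⇒ V₂ = 4.11 L, P₂ = 2270 kPa.
ΔU = 0 (ideal gas, T constant).
W = nRT ln(V₂/V₁) = 2.22×8.314×507×ln(0.193) = -15400 J.
Q = ΔU + W = -15400 J.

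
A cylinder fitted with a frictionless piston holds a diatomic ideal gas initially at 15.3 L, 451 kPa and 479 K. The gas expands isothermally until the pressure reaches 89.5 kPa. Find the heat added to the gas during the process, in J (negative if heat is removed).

11200 J

n = P₁V₁/(RT₁) = 451×15.3/(8.314×479) = 1.73 mol.
Isothermal: T stays 479 K; PV = const ⇒ V₂ = 77.1 L, P₂ = 89.5 kPa.
ΔU = 0 (ideal gas, T constant).
W = nRT ln(V₂/V₁) = 1.73×8.314×479×ln(5.04) = 11200 J.
Q = ΔU + W = 11200 J.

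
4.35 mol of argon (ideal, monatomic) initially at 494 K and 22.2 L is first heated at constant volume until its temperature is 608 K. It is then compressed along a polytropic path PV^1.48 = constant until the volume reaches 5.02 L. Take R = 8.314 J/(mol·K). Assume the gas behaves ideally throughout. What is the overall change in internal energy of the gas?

40500 J

P₁ = nRT₁/V₁ = 4.35×8.314×494/22.2 = 805 kPa.
Step 1 — Isochoric: V stays 22.2 L; P/T = const ⇒ T₂ = 608 K, P₂ = 990 kPa.
W = 0 (no volume change).
ΔU = nCvΔT = 4.35×12.5×(608−494) = 6180 J.
Q = ΔU = 6180 J.
State after step 1: P = 990 kPa, V = 22.2 L, T = 608 K.
Step 2 — Polytropic n=1.48: T₂ = T₁(V₁/V₂)^(n−1) = 608×(4.42)^0.48 = 1240 K; P₂ = P₁(V₁/V₂)^n = 8940 kPa.
W = (P₁V₁−P₂V₂)/(n−1) = (990×22.2−8940×5.02)/0.48 = -47700 J.
ΔU = nCvΔT = 4.35×12.5×(1240−608) = 34300 J.
Q = ΔU + W = -13400 J.
Net over both steps: W = -47700 J, Q = -7170 J, ΔU = 40500 J.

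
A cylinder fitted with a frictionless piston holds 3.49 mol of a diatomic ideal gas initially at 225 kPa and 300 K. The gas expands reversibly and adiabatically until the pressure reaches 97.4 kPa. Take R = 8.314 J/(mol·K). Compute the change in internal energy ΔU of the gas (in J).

V₁ = nRT₁/P₁ = 3.49×8.314×300/225 = 38.7 L.
Adiabatic: T₂/T₁ = (P₂/P₁)^((γ−1)/γ) ⇒ T₂ = 300×(0.433)^0.286 = 236 K; V₂ = 70.4 L.
For an ideal gas ΔU = nCvΔT with Cv = (5/2)R = 20.8 J/(mol·K).
ΔU = 3.49×20.8×(236−300) = -4630 J.

-4630 J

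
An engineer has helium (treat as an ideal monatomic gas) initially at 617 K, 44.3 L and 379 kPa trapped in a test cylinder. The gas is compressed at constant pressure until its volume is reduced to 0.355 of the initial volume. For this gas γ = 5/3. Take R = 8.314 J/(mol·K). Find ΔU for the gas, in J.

-16200 J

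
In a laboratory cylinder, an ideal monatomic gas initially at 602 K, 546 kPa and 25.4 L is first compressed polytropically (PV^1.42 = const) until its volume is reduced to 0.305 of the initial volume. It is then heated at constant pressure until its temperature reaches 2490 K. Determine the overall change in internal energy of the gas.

65200 J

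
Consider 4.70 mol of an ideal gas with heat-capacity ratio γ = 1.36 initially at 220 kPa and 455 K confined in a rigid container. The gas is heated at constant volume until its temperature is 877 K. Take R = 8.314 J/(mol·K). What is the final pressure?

V₁ = nRT₁/P₁ = 4.70×8.314×455/220 = 80.8 L.
Isochoric: V stays 80.8 L; P/T = const ⇒ T₂ = 877 K, P₂ = 424 kPa.

424 kPa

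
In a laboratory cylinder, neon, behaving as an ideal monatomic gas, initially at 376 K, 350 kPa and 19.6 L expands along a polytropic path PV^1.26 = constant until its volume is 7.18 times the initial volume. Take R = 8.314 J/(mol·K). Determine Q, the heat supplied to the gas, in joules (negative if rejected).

n = P₁V₁/(RT₁) = 350×19.6/(8.314×376) = 2.19 mol.
Polytropic n=1.26: T₂ = T₁(V₁/V₂)^(n−1) = 376×(0.139)^0.26 = 225 K; P₂ = P₁(V₁/V₂)^n = 29.2 kPa.
W = (P₁V₁−P₂V₂)/(n−1) = (350×19.6−29.2×141)/0.26 = 10600 J.
ΔU = nCvΔT = 2.19×12.5×(225−376) = -4130 J.
Q = ΔU + W = 6450 J.

6450 J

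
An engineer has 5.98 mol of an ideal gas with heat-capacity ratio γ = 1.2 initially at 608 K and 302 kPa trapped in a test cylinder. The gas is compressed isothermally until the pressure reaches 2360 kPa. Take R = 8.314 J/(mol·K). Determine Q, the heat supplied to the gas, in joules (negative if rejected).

-62100 J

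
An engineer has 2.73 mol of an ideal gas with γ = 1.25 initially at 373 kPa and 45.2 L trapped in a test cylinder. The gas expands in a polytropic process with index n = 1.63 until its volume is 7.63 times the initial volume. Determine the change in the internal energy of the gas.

-48700 J

T₁ = P₁V₁/(nR) = 373×45.2/(2.73×8.314) = 743 K.
Polytropic n=1.63: T₂ = T₁(V₁/V₂)^(n−1) = 743×(0.131)^0.63 = 206 K; P₂ = P₁(V₁/V₂)^n = 13.6 kPa.
For an ideal gas ΔU = nCvΔT with Cv = R/(γ−1) = 33.3 J/(mol·K).
ΔU = 2.73×33.3×(206−743) = -48700 J.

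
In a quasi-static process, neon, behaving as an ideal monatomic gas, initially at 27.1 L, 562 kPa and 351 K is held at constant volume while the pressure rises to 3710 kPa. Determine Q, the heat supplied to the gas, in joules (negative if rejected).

128000 J

n = P₁V₁/(RT₁) = 562×27.1/(8.314×351) = 5.22 mol.
Isochoric: V stays 27.1 L; P/T = const ⇒ T₂ = 2320 K, P₂ = 3710 kPa.
W = 0 (no volume change).
ΔU = nCvΔT = 5.22×12.5×(2320−351) = 128000 J.
Q = ΔU = 128000 J.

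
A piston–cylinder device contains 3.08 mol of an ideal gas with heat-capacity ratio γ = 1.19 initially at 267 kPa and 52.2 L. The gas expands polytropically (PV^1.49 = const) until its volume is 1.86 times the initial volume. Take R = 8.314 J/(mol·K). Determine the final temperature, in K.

402 K

T₁ = P₁V₁/(nR) = 267×52.2/(3.08×8.314) = 544 K.
Polytropic n=1.49: T₂ = T₁(V₁/V₂)^(n−1) = 544×(0.538)^0.49 = 402 K; P₂ = P₁(V₁/V₂)^n = 106 kPa.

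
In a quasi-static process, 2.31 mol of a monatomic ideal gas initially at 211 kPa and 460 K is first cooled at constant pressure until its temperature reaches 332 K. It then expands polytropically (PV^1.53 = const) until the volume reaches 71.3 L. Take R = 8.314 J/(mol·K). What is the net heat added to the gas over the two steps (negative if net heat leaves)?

V₁ = nRT₁/P₁ = 2.31×8.314×460/211 = 41.9 L.
Step 1 — Isobaric: P stays 211 kPa; V/T = const ⇒ T₂ = 332 K, V₂ = 30.2 L.
W = PΔV = 211×(30.2−41.9) kPa·L = -2460 J.
ΔU = nCvΔT = 2.31×12.5×(332−460) = -3690 J.
Q = ΔU + W = nCpΔT = -6150 J.
State after step 1: P = 211 kPa, V = 30.2 L, T = 332 K.
Step 2 — Polytropic n=1.53: T₂ = T₁(V₁/V₂)^(n−1) = 332×(0.424)^0.53 = 211 K; P₂ = P₁(V₁/V₂)^n = 56.7 kPa.
W = (P₁V₁−P₂V₂)/(n−1) = (211×30.2−56.7×71.3)/0.53 = 4400 J.
ΔU = nCvΔT = 2.31×12.5×(211−332) = -3500 J.
Q = ΔU + W = 901 J.
Net over both steps: W = 1940 J, Q = -5240 J, ΔU = -7180 J.

-5240 J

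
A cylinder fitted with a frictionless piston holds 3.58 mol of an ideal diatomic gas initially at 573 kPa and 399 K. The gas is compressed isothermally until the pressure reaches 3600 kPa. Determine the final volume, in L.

3.30 L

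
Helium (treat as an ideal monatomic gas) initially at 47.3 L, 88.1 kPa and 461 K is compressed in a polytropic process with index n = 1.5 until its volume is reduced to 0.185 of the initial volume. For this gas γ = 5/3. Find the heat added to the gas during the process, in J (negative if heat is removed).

-2760 J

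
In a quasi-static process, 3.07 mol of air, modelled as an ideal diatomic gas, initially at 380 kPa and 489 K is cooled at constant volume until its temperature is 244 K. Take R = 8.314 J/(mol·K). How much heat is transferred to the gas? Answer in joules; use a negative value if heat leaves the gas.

-15600 J

V₁ = nRT₁/P₁ = 3.07×8.314×489/380 = 32.8 L.
Isochoric: V stays 32.8 L; P/T = const ⇒ T₂ = 244 K, P₂ = 190 kPa.
W = 0 (no volume change).
ΔU = nCvΔT = 3.07×20.8×(244−489) = -15600 J.
Q = ΔU = -15600 J.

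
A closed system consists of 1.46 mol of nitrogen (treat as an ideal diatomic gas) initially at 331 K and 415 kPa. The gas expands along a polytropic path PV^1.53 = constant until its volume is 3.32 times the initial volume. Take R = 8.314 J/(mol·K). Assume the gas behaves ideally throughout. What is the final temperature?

V₁ = nRT₁/P₁ = 1.46×8.314×331/415 = 9.68 L.
Polytropic n=1.53: T₂ = T₁(V₁/V₂)^(n−1) = 331×(0.301)^0.53 = 175 K; P₂ = P₁(V₁/V₂)^n = 66.2 kPa.

175 K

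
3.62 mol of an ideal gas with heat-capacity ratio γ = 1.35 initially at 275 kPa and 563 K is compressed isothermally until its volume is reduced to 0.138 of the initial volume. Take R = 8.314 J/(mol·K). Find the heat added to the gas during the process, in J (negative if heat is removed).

V₁ = nRT₁/P₁ = 3.62×8.314×563/275 = 61.6 L.
Isothermal: T stays 563 K; PV = const ⇒ V₂ = 8.50 L, P₂ = 1990 kPa.
ΔU = 0 (ideal gas, T constant).
W = nRT ln(V₂/V₁) = 3.62×8.314×563×ln(0.138) = -33600 J.
Q = ΔU + W = -33600 J.

-33600 J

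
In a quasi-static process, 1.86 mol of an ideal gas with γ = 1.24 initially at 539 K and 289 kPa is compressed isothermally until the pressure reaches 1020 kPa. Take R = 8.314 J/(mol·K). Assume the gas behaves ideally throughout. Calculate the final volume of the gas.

V₁ = nRT₁/P₁ = 1.86×8.314×539/289 = 28.8 L.
Isothermal: T stays 539 K; PV = const ⇒ V₂ = 8.17 L, P₂ = 1020 kPa.

8.17 L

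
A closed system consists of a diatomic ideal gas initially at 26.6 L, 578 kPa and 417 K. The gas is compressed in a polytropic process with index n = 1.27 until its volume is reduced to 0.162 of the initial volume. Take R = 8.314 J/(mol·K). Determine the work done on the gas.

36100 J

n = P₁V₁/(RT₁) = 578×26.6/(8.314×417) = 4.43 mol.
Polytropic n=1.27: T₂ = T₁(V₁/V₂)^(n−1) = 417×(6.17)^0.27 = 682 K; P₂ = P₁(V₁/V₂)^n = 5830 kPa.
W = (P₁V₁−P₂V₂)/(n−1) = (578×26.6−5830×4.31)/0.27 = -36100 J.
Work done on the gas = −W_by = 36100 J.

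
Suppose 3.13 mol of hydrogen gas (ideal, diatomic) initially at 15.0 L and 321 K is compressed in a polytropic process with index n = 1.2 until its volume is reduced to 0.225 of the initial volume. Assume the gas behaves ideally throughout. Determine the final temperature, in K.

433 K

P₁ = nRT₁/V₁ = 3.13×8.314×321/15.0 = 557 kPa.
Polytropic n=1.2: T₂ = T₁(V₁/V₂)^(n−1) = 321×(4.44)^0.20 = 433 K; P₂ = P₁(V₁/V₂)^n = 3340 kPa.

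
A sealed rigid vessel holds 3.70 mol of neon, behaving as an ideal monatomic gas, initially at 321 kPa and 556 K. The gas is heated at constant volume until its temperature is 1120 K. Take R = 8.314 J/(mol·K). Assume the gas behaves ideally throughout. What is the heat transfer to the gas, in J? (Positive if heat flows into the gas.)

26000 J

V₁ = nRT₁/P₁ = 3.70×8.314×556/321 = 53.3 L.
Isochoric: V stays 53.3 L; P/T = const ⇒ T₂ = 1120 K, P₂ = 647 kPa.
W = 0 (no volume change).
ΔU = nCvΔT = 3.70×12.5×(1120−556) = 26000 J.
Q = ΔU = 26000 J.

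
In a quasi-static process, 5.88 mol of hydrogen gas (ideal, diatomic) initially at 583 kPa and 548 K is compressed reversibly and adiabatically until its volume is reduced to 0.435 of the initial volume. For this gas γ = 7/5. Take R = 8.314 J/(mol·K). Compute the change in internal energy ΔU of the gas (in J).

V₁ = nRT₁/P₁ = 5.88×8.314×548/583 = 46.0 L.
Adiabatic: TV^(γ−1) = const ⇒ T₂ = 548×(2.30)^0.400 = 765 K; PV^γ = const ⇒ P₂ = 1870 kPa.
For an ideal gas ΔU = nCvΔT with Cv = (5/2)R = 20.8 J/(mol·K).
ΔU = 5.88×20.8×(765−548) = 26500 J.

26500 J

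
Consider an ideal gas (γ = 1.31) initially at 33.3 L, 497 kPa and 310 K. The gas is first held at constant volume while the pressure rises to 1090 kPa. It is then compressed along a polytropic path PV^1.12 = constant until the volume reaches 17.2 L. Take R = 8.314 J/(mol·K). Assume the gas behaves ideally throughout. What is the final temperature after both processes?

n = P₁V₁/(RT₁) = 497×33.3/(8.314×310) = 6.42 mol.
Step 1 — Isochoric: V stays 33.3 L; P/T = const ⇒ T₂ = 680 K, P₂ = 1090 kPa.
W = 0 (no volume change).
ΔU = nCvΔT = 6.42×26.8×(680−310) = 63700 J.
Q = ΔU = 63700 J.
State after step 1: P = 1090 kPa, V = 33.3 L, T = 680 K.
Step 2 — Polytropic n=1.12: T₂ = T₁(V₁/V₂)^(n−1) = 680×(1.94)^0.12 = 736 K; P₂ = P₁(V₁/V₂)^n = 2280 kPa.
W = (P₁V₁−P₂V₂)/(n−1) = (1090×33.3−2280×17.2)/0.12 = -25000 J.
ΔU = nCvΔT = 6.42×26.8×(736−680) = 9660 J.
Q = ΔU + W = -15300 J.
Net over both steps: W = -25000 J, Q = 48400 J, ΔU = 73400 J.

736 K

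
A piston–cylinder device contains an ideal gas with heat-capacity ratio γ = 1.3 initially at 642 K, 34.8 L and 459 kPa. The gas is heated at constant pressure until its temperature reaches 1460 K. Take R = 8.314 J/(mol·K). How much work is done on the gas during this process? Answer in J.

n = P₁V₁/(RT₁) = 459×34.8/(8.314×642) = 2.99 mol.
Isobaric: P stays 459 kPa; V/T = const ⇒ T₂ = 1460 K, V₂ = 79.1 L.
W = PΔV = 459×(79.1−34.8) kPa·L = 20400 J.
Work done on the gas = −W_by = -20400 J.

-20400 J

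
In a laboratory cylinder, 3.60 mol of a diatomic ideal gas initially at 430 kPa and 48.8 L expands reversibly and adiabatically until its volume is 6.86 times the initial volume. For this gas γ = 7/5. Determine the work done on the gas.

-28200 J

T₁ = P₁V₁/(nR) = 430×48.8/(3.60×8.314) = 701 K.
Adiabatic: TV^(γ−1) = const ⇒ T₂ = 701×(0.146)^0.400 = 325 K; PV^γ = const ⇒ P₂ = 29.0 kPa.
ΔU = nCvΔT = 3.60×20.8×(325−701) = -28200 J.
Q = 0 for an adiabatic process, so W = −ΔU = 28200 J.
Work done on the gas = −W_by = -28200 J.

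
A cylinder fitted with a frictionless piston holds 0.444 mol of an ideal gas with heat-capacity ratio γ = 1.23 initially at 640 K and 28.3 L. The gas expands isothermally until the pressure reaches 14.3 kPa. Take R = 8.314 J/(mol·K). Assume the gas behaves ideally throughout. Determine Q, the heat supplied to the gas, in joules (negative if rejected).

P₁ = nRT₁/V₁ = 0.444×8.314×640/28.3 = 83.5 kPa.
Isothermal: T stays 640 K; PV = const ⇒ V₂ = 165 L, P₂ = 14.3 kPa.
ΔU = 0 (ideal gas, T constant).
W = nRT ln(V₂/V₁) = 0.444×8.314×640×ln(5.84) = 4170 J.
Q = ΔU + W = 4170 J.

4170 J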